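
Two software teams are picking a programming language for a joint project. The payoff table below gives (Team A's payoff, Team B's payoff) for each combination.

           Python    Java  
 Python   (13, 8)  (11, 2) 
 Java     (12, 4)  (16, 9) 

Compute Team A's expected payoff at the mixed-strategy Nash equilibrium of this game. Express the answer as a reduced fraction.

38/3

Team B mixes with probability q on Python, chosen so Team A is indifferent: 13q + 11(1−q) = 12q + 16(1−q) gives q = 5/6.
Team A's expected payoff (from either row, since indifferent) is 13·5/6 + 11·1/6 = 38/3.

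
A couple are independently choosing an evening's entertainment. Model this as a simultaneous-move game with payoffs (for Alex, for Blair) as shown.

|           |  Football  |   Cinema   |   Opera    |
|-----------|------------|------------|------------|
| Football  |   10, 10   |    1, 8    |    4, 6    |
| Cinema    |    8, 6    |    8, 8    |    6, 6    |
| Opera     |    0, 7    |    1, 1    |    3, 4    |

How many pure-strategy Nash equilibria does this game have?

2

Both Football: Alex gets 10 (best alternative 8); Blair gets 10 (best alternative 8). Neither deviates — NE.
Both Cinema: Alex gets 8 (best alternative 1); Blair gets 8 (best alternative 6). Neither deviates — NE.
Both Opera is not a NE: Alex would switch to Cinema (6 > 3).
No other cell survives both best-response checks, so there are 2 pure NE.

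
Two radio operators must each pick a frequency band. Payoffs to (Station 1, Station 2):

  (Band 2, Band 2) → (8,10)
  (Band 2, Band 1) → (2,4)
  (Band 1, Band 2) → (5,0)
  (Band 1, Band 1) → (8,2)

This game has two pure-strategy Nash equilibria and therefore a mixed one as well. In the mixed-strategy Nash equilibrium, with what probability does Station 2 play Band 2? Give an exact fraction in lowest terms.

2/3

Station 2's mix q on Band 2 must make Station 1 indifferent between Band 2 and Band 1.
Station 1's payoff from Band 2: 8q + 2(1−q). From Band 1: 5q + 8(1−q).
Set equal: 3q = 6(1−q) → q = 6/9 = 2/3.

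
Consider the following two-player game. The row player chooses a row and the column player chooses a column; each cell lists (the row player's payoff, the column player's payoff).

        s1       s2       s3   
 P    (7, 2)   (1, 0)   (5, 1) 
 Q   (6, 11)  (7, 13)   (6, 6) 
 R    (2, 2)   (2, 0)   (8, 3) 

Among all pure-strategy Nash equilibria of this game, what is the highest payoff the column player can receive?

13

(P, s1) is a pure NE (the row player: 7 ≥ 6; the column player: 2 ≥ 1). The column player gets 2.
(Q, s2) is a pure NE (the row player: 7 ≥ 2; the column player: 13 ≥ 11). The column player gets 13.
(R, s3) is a pure NE (the row player: 8 ≥ 6; the column player: 3 ≥ 2). The column player gets 3.
Every other cell has a profitable deviation for at least one player. Highest of {2, 13, 3} is 13.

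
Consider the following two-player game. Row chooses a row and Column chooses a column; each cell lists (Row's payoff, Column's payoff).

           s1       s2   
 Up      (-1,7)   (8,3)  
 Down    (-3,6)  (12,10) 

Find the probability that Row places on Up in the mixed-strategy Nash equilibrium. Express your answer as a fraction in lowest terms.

1/2

Row's mix p on Up must make Column indifferent between s1 and s2.
Column's payoff from s1: 7p + 6(1−p). From s2: 3p + 10(1−p).
Set equal: 4p = 4(1−p) → p = 4/8 = 1/2.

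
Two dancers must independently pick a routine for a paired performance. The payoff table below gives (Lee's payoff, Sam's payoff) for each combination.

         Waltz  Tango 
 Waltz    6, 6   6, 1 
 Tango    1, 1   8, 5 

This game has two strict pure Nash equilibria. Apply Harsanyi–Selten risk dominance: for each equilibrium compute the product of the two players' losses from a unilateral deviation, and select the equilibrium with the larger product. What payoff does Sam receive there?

At both Waltz: Lee loses 6 − 1 = 5 by deviating; Sam loses 6 − 1 = 5. Product = 5·5 = 25.
At both Tango: Lee loses 8 − 6 = 2 by deviating; Sam loses 5 − 1 = 4. Product = 2·4 = 8.
25 > 8, so both Waltz is risk-dominant. Sam's payoff there is 6.

6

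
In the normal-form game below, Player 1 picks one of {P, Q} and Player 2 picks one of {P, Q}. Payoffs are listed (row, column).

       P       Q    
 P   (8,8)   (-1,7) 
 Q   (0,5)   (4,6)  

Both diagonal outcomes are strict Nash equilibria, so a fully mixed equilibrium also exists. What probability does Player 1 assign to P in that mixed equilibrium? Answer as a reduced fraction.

1/2

Player 1's mix p on P must make Player 2 indifferent between P and Q.
Player 2's payoff from P: 8p + 5(1−p). From Q: 7p + 6(1−p).
Set equal: 1p = 1(1−p) → p = 1/2.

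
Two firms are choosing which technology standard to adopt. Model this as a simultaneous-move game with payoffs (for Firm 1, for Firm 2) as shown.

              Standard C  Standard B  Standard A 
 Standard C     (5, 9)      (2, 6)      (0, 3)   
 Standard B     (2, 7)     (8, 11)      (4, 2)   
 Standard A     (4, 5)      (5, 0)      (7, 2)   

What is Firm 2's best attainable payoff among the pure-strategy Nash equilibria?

11

Both Standard C is a pure NE (Firm 1: 5 ≥ 4; Firm 2: 9 ≥ 6). Firm 2 gets 9.
Both Standard B is a pure NE (Firm 1: 8 ≥ 5; Firm 2: 11 ≥ 7). Firm 2 gets 11.
Every other cell has a profitable deviation for at least one player. Highest of {9, 11} is 11.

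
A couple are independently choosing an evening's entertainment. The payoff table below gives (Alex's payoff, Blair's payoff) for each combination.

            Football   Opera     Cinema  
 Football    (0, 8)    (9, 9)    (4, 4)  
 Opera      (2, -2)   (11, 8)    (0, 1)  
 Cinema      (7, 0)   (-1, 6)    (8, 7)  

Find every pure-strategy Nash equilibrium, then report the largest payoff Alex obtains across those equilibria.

Both Opera is a pure NE (Alex: 11 ≥ 9; Blair: 8 ≥ 1). Alex gets 11.
Both Cinema is a pure NE (Alex: 8 ≥ 4; Blair: 7 ≥ 6). Alex gets 8.
Every other cell has a profitable deviation for at least one player. Highest of {11, 8} is 11.

11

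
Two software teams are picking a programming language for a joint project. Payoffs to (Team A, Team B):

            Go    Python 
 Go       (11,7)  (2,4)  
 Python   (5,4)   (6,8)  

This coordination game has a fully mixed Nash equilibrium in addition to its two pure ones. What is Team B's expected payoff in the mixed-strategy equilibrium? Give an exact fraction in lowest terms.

40/7

Team A mixes with probability p on Go, chosen so Team B is indifferent: 7p + 4(1−p) = 4p + 8(1−p) gives p = 4/7.
Team B's expected payoff is 7·4/7 + 4·3/7 = 40/7.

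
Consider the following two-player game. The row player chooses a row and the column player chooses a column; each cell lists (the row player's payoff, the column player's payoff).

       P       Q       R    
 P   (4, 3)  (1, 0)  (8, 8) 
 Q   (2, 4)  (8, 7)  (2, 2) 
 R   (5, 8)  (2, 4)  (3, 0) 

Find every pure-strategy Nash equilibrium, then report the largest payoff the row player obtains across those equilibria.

(P, R) is a pure NE (the row player: 8 ≥ 3; the column player: 8 ≥ 3). The row player gets 8.
Both Q is a pure NE (the row player: 8 ≥ 2; the column player: 7 ≥ 4). The row player gets 8.
(R, P) is a pure NE (the row player: 5 ≥ 4; the column player: 8 ≥ 4). The row player gets 5.
Every other cell has a profitable deviation for at least one player. Highest of {8, 8, 5} is 8.

8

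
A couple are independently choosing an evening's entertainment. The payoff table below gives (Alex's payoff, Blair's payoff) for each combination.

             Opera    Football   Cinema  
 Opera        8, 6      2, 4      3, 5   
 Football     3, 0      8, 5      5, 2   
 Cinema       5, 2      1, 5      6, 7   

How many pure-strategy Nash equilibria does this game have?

Both Opera: Alex gets 8 (best alternative 5); Blair gets 6 (best alternative 5). Neither deviates — NE.
Both Football: Alex gets 8 (best alternative 2); Blair gets 5 (best alternative 2). Neither deviates — NE.
Both Cinema: Alex gets 6 (best alternative 5); Blair gets 7 (best alternative 5). Neither deviates — NE.
(Cinema, Opera) is not a NE: Alex would switch to Opera (8 > 5).
No other cell survives both best-response checks, so there are 3 pure NE.

3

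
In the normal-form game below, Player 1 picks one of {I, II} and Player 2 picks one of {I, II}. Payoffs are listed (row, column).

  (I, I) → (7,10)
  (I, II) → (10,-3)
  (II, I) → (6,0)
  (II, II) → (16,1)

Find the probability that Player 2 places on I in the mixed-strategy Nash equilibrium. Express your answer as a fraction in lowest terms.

6/7

Player 2's mix q on I must make Player 1 indifferent between I and II.
Player 1's payoff from I: 7q + 10(1−q). From II: 6q + 16(1−q).
Set equal: 1q = 6(1−q) → q = 6/7.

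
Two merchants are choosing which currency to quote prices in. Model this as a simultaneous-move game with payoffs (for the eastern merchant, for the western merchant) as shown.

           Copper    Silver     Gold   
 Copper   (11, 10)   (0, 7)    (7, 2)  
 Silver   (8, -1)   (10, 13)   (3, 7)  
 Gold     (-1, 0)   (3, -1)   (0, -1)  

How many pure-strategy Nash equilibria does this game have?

Both Copper: the eastern merchant gets 11 (best alternative 8); the western merchant gets 10 (best alternative 7). Neither deviates — NE.
Both Silver: the eastern merchant gets 10 (best alternative 3); the western merchant gets 13 (best alternative 7). Neither deviates — NE.
Both Gold is not a NE: the eastern merchant would switch to Copper (7 > 0).
No other cell survives both best-response checks, so there are 2 pure NE.

2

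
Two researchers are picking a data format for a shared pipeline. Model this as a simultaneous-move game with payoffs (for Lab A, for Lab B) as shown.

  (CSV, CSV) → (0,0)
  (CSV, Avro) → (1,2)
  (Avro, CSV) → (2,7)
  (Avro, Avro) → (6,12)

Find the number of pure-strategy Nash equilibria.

Both Avro: Lab A gets 6 (best alternative 1); Lab B gets 12 (best alternative 7). Neither deviates — NE.
Both CSV is not a NE: Lab A would switch to Avro (2 > 0).
No other cell survives both best-response checks, so there is 1 pure NE.

1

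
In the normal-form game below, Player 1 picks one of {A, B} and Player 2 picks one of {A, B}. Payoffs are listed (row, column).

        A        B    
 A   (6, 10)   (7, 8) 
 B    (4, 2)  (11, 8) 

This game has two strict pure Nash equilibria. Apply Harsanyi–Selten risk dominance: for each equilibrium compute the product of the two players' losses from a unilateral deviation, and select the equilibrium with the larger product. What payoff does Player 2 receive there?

At both A: Player 1 loses 6 − 4 = 2 by deviating; Player 2 loses 10 − 8 = 2. Product = 2·2 = 4.
At both B: Player 1 loses 11 − 7 = 4 by deviating; Player 2 loses 8 − 2 = 6. Product = 4·6 = 24.
24 > 4, so both B is risk-dominant. Player 2's payoff there is 8.

8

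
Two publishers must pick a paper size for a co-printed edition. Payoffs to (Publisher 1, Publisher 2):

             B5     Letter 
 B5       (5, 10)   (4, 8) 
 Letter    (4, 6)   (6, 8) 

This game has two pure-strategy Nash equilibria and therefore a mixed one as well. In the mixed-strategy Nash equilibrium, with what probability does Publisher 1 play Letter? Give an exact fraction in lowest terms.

1/2

Publisher 1's mix p on B5 must make Publisher 2 indifferent between B5 and Letter.
Publisher 2's payoff from B5: 10p + 6(1−p). From Letter: 8p + 8(1−p).
Set equal: 2p = 2(1−p) → p = 2/4 = 1/2.
Probability on Letter is 1 − 1/2 = 1/2.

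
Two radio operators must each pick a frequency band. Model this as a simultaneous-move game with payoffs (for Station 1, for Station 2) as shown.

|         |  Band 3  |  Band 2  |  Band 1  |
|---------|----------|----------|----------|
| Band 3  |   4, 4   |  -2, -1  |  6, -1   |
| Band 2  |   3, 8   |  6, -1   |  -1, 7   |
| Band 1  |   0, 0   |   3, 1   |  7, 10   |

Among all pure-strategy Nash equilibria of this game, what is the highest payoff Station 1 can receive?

Both Band 3 is a pure NE (Station 1: 4 ≥ 3; Station 2: 4 ≥ -1). Station 1 gets 4.
Both Band 1 is a pure NE (Station 1: 7 ≥ 6; Station 2: 10 ≥ 1). Station 1 gets 7.
Every other cell has a profitable deviation for at least one player. Highest of {4, 7} is 7.

7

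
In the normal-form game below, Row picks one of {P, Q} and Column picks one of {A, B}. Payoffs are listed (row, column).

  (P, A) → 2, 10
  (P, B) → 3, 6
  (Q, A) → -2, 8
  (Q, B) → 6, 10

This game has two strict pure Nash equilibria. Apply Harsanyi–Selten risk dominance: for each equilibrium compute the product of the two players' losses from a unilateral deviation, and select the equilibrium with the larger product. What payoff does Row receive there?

At (P, A): Row loses 2 − (-2) = 4 by deviating; Column loses 10 − 6 = 4. Product = 4·4 = 16.
At (Q, B): Row loses 6 − 3 = 3 by deviating; Column loses 10 − 8 = 2. Product = 3·2 = 6.
16 > 6, so (P, A) is risk-dominant. Row's payoff there is 2.

2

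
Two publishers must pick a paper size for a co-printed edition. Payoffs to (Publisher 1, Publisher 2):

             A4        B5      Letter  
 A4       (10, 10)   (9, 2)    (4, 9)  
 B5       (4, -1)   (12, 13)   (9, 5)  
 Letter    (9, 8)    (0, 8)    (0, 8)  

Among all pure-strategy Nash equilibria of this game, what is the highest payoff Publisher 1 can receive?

Both A4 is a pure NE (Publisher 1: 10 ≥ 9; Publisher 2: 10 ≥ 9). Publisher 1 gets 10.
Both B5 is a pure NE (Publisher 1: 12 ≥ 9; Publisher 2: 13 ≥ 5). Publisher 1 gets 12.
Every other cell has a profitable deviation for at least one player. Highest of {10, 12} is 12.

12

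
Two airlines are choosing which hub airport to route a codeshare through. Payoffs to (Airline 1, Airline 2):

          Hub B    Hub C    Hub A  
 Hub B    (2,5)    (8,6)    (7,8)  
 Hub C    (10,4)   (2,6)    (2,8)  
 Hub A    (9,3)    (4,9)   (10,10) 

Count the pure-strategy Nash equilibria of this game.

Both Hub A: Airline 1 gets 10 (best alternative 7); Airline 2 gets 10 (best alternative 9). Neither deviates — NE.
Both Hub C is not a NE: Airline 1 would switch to Hub B (8 > 2).
No other cell survives both best-response checks, so there is 1 pure NE.

1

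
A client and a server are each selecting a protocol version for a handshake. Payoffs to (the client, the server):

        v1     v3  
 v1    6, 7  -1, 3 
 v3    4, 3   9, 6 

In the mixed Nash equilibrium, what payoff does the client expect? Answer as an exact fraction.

The server mixes with probability q on v1, chosen so the client is indifferent: 6q + (-1)(1−q) = 4q + 9(1−q) gives q = 5/6.
The client's expected payoff (from either row, since indifferent) is 6·5/6 + (-1)·1/6 = 29/6.

29/6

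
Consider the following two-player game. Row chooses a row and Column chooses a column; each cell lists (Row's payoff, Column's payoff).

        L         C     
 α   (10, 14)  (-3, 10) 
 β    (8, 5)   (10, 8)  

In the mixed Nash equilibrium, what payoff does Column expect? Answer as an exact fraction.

62/7

Row mixes with probability p on α, chosen so Column is indifferent: 14p + 5(1−p) = 10p + 8(1−p) gives p = 3/7.
Column's expected payoff is 14·3/7 + 5·4/7 = 62/7.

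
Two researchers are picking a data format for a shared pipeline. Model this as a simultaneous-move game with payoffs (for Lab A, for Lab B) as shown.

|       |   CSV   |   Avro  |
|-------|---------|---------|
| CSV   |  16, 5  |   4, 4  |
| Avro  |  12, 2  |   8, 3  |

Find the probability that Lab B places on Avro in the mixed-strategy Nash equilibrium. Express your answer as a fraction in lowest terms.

Lab B's mix q on CSV must make Lab A indifferent between CSV and Avro.
Lab A's payoff from CSV: 16q + 4(1−q). From Avro: 12q + 8(1−q).
Set equal: 4q = 4(1−q) → q = 4/8 = 1/2.
Probability on Avro is 1 − 1/2 = 1/2.

1/2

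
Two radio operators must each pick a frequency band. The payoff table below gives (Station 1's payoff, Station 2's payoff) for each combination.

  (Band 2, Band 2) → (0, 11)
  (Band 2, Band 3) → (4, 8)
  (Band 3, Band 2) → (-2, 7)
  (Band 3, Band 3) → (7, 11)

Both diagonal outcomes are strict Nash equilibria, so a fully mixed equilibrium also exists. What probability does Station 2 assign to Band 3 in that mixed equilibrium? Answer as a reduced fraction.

2/5

Station 2's mix q on Band 2 must make Station 1 indifferent between Band 2 and Band 3.
Station 1's payoff from Band 2: 0q + 4(1−q). From Band 3: (-2)q + 7(1−q).
Set equal: 2q = 3(1−q) → q = 3/5.
Probability on Band 3 is 1 − 3/5 = 2/5.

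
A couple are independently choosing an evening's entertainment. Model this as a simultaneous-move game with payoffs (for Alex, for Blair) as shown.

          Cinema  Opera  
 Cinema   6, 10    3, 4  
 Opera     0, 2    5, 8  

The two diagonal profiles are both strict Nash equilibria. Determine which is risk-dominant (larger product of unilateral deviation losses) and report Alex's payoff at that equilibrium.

At both Cinema: Alex loses 6 − 0 = 6 by deviating; Blair loses 10 − 4 = 6. Product = 6·6 = 36.
At both Opera: Alex loses 5 − 3 = 2 by deviating; Blair loses 8 − 2 = 6. Product = 2·6 = 12.
36 > 12, so both Cinema is risk-dominant. Alex's payoff there is 6.

6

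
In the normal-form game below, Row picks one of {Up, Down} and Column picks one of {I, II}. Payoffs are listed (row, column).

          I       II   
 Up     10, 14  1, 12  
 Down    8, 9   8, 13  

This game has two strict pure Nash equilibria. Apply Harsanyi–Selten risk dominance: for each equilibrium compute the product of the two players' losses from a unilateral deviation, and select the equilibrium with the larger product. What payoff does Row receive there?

At (Up, I): Row loses 10 − 8 = 2 by deviating; Column loses 14 − 12 = 2. Product = 2·2 = 4.
At (Down, II): Row loses 8 − 1 = 7 by deviating; Column loses 13 − 9 = 4. Product = 7·4 = 28.
28 > 4, so (Down, II) is risk-dominant. Row's payoff there is 8.

8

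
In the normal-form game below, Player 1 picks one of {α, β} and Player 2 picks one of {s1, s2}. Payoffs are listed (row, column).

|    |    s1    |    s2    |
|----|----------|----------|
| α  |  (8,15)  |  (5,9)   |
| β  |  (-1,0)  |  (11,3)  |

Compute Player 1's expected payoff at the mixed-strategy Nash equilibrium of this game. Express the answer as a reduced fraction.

31/5

Player 2 mixes with probability q on s1, chosen so Player 1 is indifferent: 8q + 5(1−q) = (-1)q + 11(1−q) gives q = 2/5.
Player 1's expected payoff (from either row, since indifferent) is 8·2/5 + 5·3/5 = 31/5.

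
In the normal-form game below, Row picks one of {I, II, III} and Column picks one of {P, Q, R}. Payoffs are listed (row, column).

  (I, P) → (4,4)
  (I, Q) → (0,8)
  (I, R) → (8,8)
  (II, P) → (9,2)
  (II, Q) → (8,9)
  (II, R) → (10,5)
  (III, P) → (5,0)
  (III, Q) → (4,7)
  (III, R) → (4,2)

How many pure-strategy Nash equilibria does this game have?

(II, Q): Row gets 8 (best alternative 4); Column gets 9 (best alternative 5). Neither deviates — NE.
(I, P) is not a NE: Row would switch to II (9 > 4).
No other cell survives both best-response checks, so there is 1 pure NE.

1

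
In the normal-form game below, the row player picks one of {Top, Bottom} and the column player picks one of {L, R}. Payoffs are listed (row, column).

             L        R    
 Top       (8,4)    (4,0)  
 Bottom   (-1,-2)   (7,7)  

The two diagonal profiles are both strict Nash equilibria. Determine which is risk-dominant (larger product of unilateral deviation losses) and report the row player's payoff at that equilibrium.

8

At (Top, L): the row player loses 8 − (-1) = 9 by deviating; the column player loses 4 − 0 = 4. Product = 9·4 = 36.
At (Bottom, R): the row player loses 7 − 4 = 3 by deviating; the column player loses 7 − (-2) = 9. Product = 3·9 = 27.
36 > 27, so (Top, L) is risk-dominant. The row player's payoff there is 8.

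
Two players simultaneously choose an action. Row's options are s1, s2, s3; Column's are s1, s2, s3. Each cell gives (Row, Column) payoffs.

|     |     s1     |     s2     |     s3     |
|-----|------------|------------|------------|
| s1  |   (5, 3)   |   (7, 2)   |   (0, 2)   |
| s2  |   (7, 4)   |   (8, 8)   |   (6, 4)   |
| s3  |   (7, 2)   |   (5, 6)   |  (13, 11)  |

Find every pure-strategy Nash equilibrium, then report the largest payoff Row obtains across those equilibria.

Both s2 is a pure NE (Row: 8 ≥ 7; Column: 8 ≥ 4). Row gets 8.
Both s3 is a pure NE (Row: 13 ≥ 6; Column: 11 ≥ 6). Row gets 13.
Every other cell has a profitable deviation for at least one player. Highest of {8, 13} is 13.

13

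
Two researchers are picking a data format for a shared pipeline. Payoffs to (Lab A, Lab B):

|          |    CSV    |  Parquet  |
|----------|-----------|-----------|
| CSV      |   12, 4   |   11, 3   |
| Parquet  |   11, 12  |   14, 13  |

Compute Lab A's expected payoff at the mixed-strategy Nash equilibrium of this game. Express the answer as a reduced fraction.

47/4

Lab B mixes with probability q on CSV, chosen so Lab A is indifferent: 12q + 11(1−q) = 11q + 14(1−q) gives q = 3/4.
Lab A's expected payoff (from either row, since indifferent) is 12·3/4 + 11·1/4 = 47/4.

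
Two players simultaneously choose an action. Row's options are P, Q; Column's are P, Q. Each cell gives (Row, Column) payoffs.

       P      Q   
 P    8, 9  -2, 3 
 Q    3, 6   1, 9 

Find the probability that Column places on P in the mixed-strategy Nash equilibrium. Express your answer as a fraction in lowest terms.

Column's mix q on P must make Row indifferent between P and Q.
Row's payoff from P: 8q + (-2)(1−q). From Q: 3q + 1(1−q).
Set equal: 5q = 3(1−q) → q = 3/8.

3/8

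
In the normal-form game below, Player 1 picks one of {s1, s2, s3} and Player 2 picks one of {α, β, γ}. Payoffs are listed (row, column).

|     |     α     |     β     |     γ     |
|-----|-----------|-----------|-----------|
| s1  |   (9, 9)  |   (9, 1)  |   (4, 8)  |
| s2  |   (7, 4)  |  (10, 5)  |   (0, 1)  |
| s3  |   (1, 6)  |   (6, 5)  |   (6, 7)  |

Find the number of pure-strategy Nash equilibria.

3

(s1, α): Player 1 gets 9 (best alternative 7); Player 2 gets 9 (best alternative 8). Neither deviates — NE.
(s2, β): Player 1 gets 10 (best alternative 9); Player 2 gets 5 (best alternative 4). Neither deviates — NE.
(s3, γ): Player 1 gets 6 (best alternative 4); Player 2 gets 7 (best alternative 6). Neither deviates — NE.
(s1, γ) is not a NE: Player 1 would switch to s3 (6 > 4).
No other cell survives both best-response checks, so there are 3 pure NE.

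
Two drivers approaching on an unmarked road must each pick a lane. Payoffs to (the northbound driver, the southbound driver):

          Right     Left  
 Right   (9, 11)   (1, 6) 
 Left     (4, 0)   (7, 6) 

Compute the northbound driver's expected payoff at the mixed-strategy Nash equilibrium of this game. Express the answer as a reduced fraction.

59/11

The southbound driver mixes with probability q on Right, chosen so the northbound driver is indifferent: 9q + 1(1−q) = 4q + 7(1−q) gives q = 6/11.
The northbound driver's expected payoff (from either row, since indifferent) is 9·6/11 + 1·5/11 = 59/11.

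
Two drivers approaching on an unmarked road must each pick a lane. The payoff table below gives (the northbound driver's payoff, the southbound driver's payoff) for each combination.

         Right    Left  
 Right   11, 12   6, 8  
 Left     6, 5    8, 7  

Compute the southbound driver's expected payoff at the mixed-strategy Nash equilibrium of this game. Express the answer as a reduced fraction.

The northbound driver mixes with probability p on Right, chosen so the southbound driver is indifferent: 12p + 5(1−p) = 8p + 7(1−p) gives p = 1/3.
The southbound driver's expected payoff is 12·1/3 + 5·2/3 = 22/3.

22/3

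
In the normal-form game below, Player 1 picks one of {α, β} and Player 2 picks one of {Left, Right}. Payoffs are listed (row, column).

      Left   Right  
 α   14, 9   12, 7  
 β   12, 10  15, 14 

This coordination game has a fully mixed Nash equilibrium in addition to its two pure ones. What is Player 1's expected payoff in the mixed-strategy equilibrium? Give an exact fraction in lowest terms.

Player 2 mixes with probability q on Left, chosen so Player 1 is indifferent: 14q + 12(1−q) = 12q + 15(1−q) gives q = 3/5.
Player 1's expected payoff (from either row, since indifferent) is 14·3/5 + 12·2/5 = 66/5.

66/5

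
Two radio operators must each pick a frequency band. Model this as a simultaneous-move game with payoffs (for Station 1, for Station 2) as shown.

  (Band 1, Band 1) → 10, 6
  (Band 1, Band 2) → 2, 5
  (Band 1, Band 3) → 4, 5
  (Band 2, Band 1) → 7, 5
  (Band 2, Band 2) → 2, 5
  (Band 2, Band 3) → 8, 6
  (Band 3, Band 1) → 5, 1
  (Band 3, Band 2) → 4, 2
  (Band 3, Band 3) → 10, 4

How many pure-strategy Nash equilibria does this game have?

Both Band 1: Station 1 gets 10 (best alternative 7); Station 2 gets 6 (best alternative 5). Neither deviates — NE.
Both Band 3: Station 1 gets 10 (best alternative 8); Station 2 gets 4 (best alternative 2). Neither deviates — NE.
Both Band 2 is not a NE: Station 1 would switch to Band 3 (4 > 2).
No other cell survives both best-response checks, so there are 2 pure NE.

2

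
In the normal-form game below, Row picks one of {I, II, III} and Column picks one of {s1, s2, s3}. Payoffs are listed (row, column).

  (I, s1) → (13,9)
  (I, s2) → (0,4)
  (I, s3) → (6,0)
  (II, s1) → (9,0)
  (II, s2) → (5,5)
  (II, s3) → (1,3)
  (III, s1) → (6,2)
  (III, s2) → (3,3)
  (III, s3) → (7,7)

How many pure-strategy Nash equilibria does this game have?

(I, s1): Row gets 13 (best alternative 9); Column gets 9 (best alternative 4). Neither deviates — NE.
(II, s2): Row gets 5 (best alternative 3); Column gets 5 (best alternative 3). Neither deviates — NE.
(III, s3): Row gets 7 (best alternative 6); Column gets 7 (best alternative 3). Neither deviates — NE.
(III, s1) is not a NE: Row would switch to I (13 > 6).
No other cell survives both best-response checks, so there are 3 pure NE.

3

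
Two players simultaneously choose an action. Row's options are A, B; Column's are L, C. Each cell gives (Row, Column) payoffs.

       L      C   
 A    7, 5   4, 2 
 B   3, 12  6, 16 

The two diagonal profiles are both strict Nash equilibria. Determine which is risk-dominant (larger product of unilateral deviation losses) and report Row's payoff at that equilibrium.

At (A, L): Row loses 7 − 3 = 4 by deviating; Column loses 5 − 2 = 3. Product = 4·3 = 12.
At (B, C): Row loses 6 − 4 = 2 by deviating; Column loses 16 − 12 = 4. Product = 2·4 = 8.
12 > 8, so (A, L) is risk-dominant. Row's payoff there is 7.

7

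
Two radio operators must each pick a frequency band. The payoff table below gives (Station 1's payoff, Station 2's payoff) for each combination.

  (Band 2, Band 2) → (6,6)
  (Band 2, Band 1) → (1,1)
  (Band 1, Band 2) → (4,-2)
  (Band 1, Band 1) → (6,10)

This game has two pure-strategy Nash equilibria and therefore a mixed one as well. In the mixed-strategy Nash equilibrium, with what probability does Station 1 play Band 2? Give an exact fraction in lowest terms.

Station 1's mix p on Band 2 must make Station 2 indifferent between Band 2 and Band 1.
Station 2's payoff from Band 2: 6p + (-2)(1−p). From Band 1: 1p + 10(1−p).
Set equal: 5p = 12(1−p) → p = 12/17.

12/17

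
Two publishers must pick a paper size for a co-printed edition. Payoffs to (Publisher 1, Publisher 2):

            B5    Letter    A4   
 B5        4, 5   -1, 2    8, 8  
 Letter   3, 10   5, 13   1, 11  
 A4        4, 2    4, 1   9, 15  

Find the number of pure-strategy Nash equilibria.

Both Letter: Publisher 1 gets 5 (best alternative 4); Publisher 2 gets 13 (best alternative 11). Neither deviates — NE.
Both A4: Publisher 1 gets 9 (best alternative 8); Publisher 2 gets 15 (best alternative 2). Neither deviates — NE.
Both B5 is not a NE: Publisher 2 would switch to A4 (8 > 5).
No other cell survives both best-response checks, so there are 2 pure NE.

2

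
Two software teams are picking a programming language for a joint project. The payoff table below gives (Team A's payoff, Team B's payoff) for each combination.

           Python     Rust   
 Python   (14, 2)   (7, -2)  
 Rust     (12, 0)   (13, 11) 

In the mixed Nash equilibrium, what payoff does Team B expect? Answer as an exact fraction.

22/15

Team A mixes with probability p on Python, chosen so Team B is indifferent: 2p + 0(1−p) = (-2)p + 11(1−p) gives p = 11/15.
Team B's expected payoff is 2·11/15 + 0·4/15 = 22/15.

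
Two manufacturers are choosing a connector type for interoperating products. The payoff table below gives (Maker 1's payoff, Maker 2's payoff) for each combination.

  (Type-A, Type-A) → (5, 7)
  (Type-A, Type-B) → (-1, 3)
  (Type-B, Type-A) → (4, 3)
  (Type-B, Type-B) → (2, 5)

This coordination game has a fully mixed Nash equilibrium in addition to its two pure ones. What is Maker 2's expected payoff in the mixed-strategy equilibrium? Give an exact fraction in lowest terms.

13/3

Maker 1 mixes with probability p on Type-A, chosen so Maker 2 is indifferent: 7p + 3(1−p) = 3p + 5(1−p) gives p = 1/3.
Maker 2's expected payoff is 7·1/3 + 3·2/3 = 13/3.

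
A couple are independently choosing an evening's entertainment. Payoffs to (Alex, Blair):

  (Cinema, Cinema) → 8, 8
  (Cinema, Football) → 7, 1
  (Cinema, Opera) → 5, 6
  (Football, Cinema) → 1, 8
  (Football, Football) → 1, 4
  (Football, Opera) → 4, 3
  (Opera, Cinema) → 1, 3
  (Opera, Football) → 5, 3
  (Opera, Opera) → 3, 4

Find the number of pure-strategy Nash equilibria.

Both Cinema: Alex gets 8 (best alternative 1); Blair gets 8 (best alternative 6). Neither deviates — NE.
Both Football is not a NE: Alex would switch to Cinema (7 > 1).
No other cell survives both best-response checks, so there is 1 pure NE.

1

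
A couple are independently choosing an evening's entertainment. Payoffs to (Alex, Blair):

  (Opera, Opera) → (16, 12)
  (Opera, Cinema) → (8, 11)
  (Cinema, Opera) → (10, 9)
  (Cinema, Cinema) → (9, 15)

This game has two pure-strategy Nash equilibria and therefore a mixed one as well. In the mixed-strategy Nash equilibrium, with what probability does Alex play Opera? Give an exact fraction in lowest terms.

Alex's mix p on Opera must make Blair indifferent between Opera and Cinema.
Blair's payoff from Opera: 12p + 9(1−p). From Cinema: 11p + 15(1−p).
Set equal: 1p = 6(1−p) → p = 6/7.

6/7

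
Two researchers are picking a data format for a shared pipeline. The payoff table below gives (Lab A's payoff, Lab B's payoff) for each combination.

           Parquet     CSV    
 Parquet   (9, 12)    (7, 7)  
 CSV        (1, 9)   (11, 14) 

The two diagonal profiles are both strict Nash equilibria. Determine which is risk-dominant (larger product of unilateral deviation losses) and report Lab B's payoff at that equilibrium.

12

At both Parquet: Lab A loses 9 − 1 = 8 by deviating; Lab B loses 12 − 7 = 5. Product = 8·5 = 40.
At both CSV: Lab A loses 11 − 7 = 4 by deviating; Lab B loses 14 − 9 = 5. Product = 4·5 = 20.
40 > 20, so both Parquet is risk-dominant. Lab B's payoff there is 12.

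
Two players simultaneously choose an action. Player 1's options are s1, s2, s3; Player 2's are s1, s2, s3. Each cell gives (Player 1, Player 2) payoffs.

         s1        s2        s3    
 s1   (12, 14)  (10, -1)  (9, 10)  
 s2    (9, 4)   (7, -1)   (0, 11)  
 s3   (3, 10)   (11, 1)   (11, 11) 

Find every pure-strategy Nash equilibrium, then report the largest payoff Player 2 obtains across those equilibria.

14

Both s1 is a pure NE (Player 1: 12 ≥ 9; Player 2: 14 ≥ 10). Player 2 gets 14.
Both s3 is a pure NE (Player 1: 11 ≥ 9; Player 2: 11 ≥ 10). Player 2 gets 11.
Every other cell has a profitable deviation for at least one player. Highest of {14, 11} is 14.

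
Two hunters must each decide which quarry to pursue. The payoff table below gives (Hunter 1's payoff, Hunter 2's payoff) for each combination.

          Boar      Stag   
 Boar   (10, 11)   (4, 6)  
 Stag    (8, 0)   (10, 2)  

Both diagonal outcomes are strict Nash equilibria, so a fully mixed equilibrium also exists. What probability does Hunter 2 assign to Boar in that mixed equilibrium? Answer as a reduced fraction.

3/4

Hunter 2's mix q on Boar must make Hunter 1 indifferent between Boar and Stag.
Hunter 1's payoff from Boar: 10q + 4(1−q). From Stag: 8q + 10(1−q).
Set equal: 2q = 6(1−q) → q = 6/8 = 3/4.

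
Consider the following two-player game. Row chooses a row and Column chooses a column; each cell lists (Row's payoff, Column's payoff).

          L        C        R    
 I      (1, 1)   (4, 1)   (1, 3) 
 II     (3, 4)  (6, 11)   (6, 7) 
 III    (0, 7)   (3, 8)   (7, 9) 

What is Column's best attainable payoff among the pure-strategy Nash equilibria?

(II, C) is a pure NE (Row: 6 ≥ 4; Column: 11 ≥ 7). Column gets 11.
(III, R) is a pure NE (Row: 7 ≥ 6; Column: 9 ≥ 8). Column gets 9.
Every other cell has a profitable deviation for at least one player. Highest of {11, 9} is 11.

11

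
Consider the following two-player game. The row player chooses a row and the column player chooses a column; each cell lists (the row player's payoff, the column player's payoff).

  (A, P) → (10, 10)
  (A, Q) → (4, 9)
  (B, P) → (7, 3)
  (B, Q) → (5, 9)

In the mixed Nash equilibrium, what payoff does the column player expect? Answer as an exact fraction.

9

The row player mixes with probability p on A, chosen so the column player is indifferent: 10p + 3(1−p) = 9p + 9(1−p) gives p = 6/7.
The column player's expected payoff is 10·6/7 + 3·1/7 = 9.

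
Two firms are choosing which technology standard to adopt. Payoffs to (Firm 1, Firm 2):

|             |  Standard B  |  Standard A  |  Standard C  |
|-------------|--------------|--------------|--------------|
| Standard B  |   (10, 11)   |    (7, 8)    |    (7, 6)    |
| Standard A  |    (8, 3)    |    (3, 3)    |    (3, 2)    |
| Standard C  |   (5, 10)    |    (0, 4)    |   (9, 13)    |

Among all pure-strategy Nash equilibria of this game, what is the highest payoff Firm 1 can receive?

Both Standard B is a pure NE (Firm 1: 10 ≥ 8; Firm 2: 11 ≥ 8). Firm 1 gets 10.
Both Standard C is a pure NE (Firm 1: 9 ≥ 7; Firm 2: 13 ≥ 10). Firm 1 gets 9.
Every other cell has a profitable deviation for at least one player. Highest of {10, 9} is 10.

10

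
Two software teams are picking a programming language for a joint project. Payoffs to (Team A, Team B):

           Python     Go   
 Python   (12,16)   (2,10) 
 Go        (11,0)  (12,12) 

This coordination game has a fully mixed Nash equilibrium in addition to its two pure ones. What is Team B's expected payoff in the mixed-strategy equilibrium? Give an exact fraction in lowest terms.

Team A mixes with probability p on Python, chosen so Team B is indifferent: 16p + 0(1−p) = 10p + 12(1−p) gives p = 2/3.
Team B's expected payoff is 16·2/3 + 0·1/3 = 32/3.

32/3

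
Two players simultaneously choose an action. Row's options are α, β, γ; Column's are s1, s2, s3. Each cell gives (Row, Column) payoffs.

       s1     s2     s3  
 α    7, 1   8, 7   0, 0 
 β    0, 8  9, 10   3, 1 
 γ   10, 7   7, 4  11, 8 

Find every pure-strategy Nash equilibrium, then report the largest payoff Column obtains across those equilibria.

10

(β, s2) is a pure NE (Row: 9 ≥ 8; Column: 10 ≥ 8). Column gets 10.
(γ, s3) is a pure NE (Row: 11 ≥ 3; Column: 8 ≥ 7). Column gets 8.
Every other cell has a profitable deviation for at least one player. Highest of {10, 8} is 10.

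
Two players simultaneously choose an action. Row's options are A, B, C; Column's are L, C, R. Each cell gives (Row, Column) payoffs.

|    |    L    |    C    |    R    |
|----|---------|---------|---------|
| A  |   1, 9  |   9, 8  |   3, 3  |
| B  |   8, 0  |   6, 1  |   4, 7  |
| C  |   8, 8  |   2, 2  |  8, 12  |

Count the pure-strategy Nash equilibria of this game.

1

(C, R): Row gets 8 (best alternative 4); Column gets 12 (best alternative 8). Neither deviates — NE.
(A, L) is not a NE: Row would switch to B (8 > 1).
No other cell survives both best-response checks, so there is 1 pure NE.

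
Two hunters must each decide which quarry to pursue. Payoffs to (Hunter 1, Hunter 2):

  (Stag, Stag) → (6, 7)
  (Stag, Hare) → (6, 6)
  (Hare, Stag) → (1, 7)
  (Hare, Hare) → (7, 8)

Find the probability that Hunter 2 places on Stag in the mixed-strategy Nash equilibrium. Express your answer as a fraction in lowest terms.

1/6

Hunter 2's mix q on Stag must make Hunter 1 indifferent between Stag and Hare.
Hunter 1's payoff from Stag: 6q + 6(1−q). From Hare: 1q + 7(1−q).
Set equal: 5q = 1(1−q) → q = 1/6.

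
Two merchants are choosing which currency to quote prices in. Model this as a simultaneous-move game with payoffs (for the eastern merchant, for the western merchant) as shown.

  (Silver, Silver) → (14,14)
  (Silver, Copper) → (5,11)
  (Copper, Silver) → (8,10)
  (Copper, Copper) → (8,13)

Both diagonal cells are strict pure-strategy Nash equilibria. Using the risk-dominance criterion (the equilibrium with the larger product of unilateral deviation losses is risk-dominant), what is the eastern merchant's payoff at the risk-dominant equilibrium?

At both Silver: the eastern merchant loses 14 − 8 = 6 by deviating; the western merchant loses 14 − 11 = 3. Product = 6·3 = 18.
At both Copper: the eastern merchant loses 8 − 5 = 3 by deviating; the western merchant loses 13 − 10 = 3. Product = 3·3 = 9.
18 > 9, so both Silver is risk-dominant. The eastern merchant's payoff there is 14.

14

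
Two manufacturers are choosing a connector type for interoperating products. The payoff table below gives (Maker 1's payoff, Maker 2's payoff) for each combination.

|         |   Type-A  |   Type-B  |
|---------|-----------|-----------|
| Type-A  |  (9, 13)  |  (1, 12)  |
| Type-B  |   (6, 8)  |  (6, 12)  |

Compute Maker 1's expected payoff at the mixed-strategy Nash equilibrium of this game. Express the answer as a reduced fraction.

Maker 2 mixes with probability q on Type-A, chosen so Maker 1 is indifferent: 9q + 1(1−q) = 6q + 6(1−q) gives q = 5/8.
Maker 1's expected payoff (from either row, since indifferent) is 9·5/8 + 1·3/8 = 6.

6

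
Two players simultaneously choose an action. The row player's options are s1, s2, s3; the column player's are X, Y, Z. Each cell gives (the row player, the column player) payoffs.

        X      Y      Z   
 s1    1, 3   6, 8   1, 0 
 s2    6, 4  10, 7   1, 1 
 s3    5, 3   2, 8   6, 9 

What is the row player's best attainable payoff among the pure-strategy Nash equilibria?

(s2, Y) is a pure NE (the row player: 10 ≥ 6; the column player: 7 ≥ 4). The row player gets 10.
(s3, Z) is a pure NE (the row player: 6 ≥ 1; the column player: 9 ≥ 8). The row player gets 6.
Every other cell has a profitable deviation for at least one player. Highest of {10, 6} is 10.

10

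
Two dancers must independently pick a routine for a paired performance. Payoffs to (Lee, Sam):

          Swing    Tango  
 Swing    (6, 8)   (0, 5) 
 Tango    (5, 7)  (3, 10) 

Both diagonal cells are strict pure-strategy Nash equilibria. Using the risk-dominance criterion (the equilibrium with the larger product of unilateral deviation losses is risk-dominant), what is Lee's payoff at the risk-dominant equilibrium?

At both Swing: Lee loses 6 − 5 = 1 by deviating; Sam loses 8 − 5 = 3. Product = 1·3 = 3.
At both Tango: Lee loses 3 − 0 = 3 by deviating; Sam loses 10 − 7 = 3. Product = 3·3 = 9.
9 > 3, so both Tango is risk-dominant. Lee's payoff there is 3.

3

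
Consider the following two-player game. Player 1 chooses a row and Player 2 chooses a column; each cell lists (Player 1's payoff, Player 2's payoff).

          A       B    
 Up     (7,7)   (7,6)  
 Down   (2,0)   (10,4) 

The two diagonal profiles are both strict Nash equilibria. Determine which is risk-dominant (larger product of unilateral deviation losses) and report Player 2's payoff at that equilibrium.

At (Up, A): Player 1 loses 7 − 2 = 5 by deviating; Player 2 loses 7 − 6 = 1. Product = 5·1 = 5.
At (Down, B): Player 1 loses 10 − 7 = 3 by deviating; Player 2 loses 4 − 0 = 4. Product = 3·4 = 12.
12 > 5, so (Down, B) is risk-dominant. Player 2's payoff there is 4.

4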